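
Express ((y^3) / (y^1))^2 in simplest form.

Inside the bracket: y^2
Raise to the power 2: y^4

y^4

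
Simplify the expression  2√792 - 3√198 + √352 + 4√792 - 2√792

19*√22

2√792 = 12*√22; 3√198 = 9*√22; √352 = 4*√22; 4√792 = 24*√22; 2√792 = 12*√22
Combine: (12 - 9 + 4 + 24 - 12)·√22 = 19*√22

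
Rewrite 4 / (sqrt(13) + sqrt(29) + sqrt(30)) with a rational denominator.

Group as (sqrt(29) + sqrt(30)) + sqrt(13); multiply by (sqrt(29) + sqrt(30)) - sqrt(13), then rationalise the remaining surd.

(-2*sqrt(11310) + 12*sqrt(30) + 14*sqrt(29) + 46*sqrt(13))/341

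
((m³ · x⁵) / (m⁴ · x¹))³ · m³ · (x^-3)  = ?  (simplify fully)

x⁹

Inside the bracket: (m^-1) · x⁴
Raise to the power 3: (m^-3) · x^12
Multiply by m³ · (x^-3): add exponents.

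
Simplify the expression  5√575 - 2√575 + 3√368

27*√23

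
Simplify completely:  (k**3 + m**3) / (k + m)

Apply the sum-of-cubes factorisation and cancel (k + m).

k**2 - k*m + m**2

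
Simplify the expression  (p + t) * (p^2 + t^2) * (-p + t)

Pair the conjugate factors: (t+p)(t-p) = -p^2 + t^2, then repeat with the next factor.

-p^4 + t^4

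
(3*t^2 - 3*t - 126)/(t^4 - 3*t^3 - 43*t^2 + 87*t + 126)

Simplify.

Factor: 3*t^2 - 3*t - 126 = 3*(t - 7)*(t + 6);  t^4 - 3*t^3 - 43*t^2 + 87*t + 126 = (t + 1)*(t - 7)*(t + 6)*(t - 3)
Cancel the common factors (t + 6), (t - 7).

3/(t^2 - 2*t - 3)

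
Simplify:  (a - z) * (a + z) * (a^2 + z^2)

a^4 - z^4

(a+z)(a-z) = a^2 - z^2; continue pairing.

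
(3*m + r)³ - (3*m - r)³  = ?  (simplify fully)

Write as f((3*m),r) - f((3*m),-r) and expand.

2*r*(27*m² + r²)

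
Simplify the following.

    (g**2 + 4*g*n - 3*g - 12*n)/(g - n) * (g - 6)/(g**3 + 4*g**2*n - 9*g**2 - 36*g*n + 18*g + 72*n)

Factor: g**2 + 4*g*n - 3*g - 12*n = (g + 4*n)*(g - 3);  g**3 + 4*g**2*n - 9*g**2 - 36*g*n + 18*g + 72*n = (g + 4*n)*(g - 3)*(g - 6)
Cancel the common factors (g + 4*n), (g - 6), (g - 3).

1/(g - n)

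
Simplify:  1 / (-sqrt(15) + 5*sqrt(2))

Multiply numerator and denominator by sqrt(15) + 5*sqrt(2).
Denominator becomes 35; numerator becomes sqrt(15) + 5*sqrt(2).

(sqrt(15) + 5*sqrt(2))/35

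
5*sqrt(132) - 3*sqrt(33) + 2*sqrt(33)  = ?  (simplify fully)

9*sqrt(33)

5*sqrt(132) = 10*sqrt(33); 3*sqrt(33) = 3*sqrt(33); 2*sqrt(33) = 2*sqrt(33)
Combine: (10 - 3 + 2)·sqrt(33) = 9*sqrt(33)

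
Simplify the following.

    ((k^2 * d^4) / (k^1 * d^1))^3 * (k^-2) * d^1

d^10*k

Inside the bracket: k^1 * d^3
Raise to the power 3: k^3 * d^9
Multiply by (k^-2) * d^1: add exponents.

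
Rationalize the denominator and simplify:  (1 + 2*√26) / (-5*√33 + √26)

Multiply numerator and denominator by √26 + 5*√33.
Denominator becomes -799; numerator becomes √26 + 5*√33 + 52 + 10*√858.

(-10*√858 - 52 - 5*√33 - √26)/799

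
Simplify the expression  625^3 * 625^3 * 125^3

5^33

625^3 = 5^12; 625^3 = 5^12; 125^3 = 5^9
Combine exponents: 5^33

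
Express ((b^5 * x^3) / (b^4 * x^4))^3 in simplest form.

b^3/x^3

Inside the bracket: b^1 * (x^-1)
Raise to the power 3: b^3 * (x^-3)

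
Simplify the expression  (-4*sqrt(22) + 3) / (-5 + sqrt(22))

(73 + 17*sqrt(22))/3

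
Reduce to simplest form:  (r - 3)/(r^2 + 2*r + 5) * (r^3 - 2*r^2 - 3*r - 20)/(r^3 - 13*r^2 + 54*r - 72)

Factor: r^3 - 2*r^2 - 3*r - 20 = (r - 4)*(r^2 + 2*r + 5);  r^3 - 13*r^2 + 54*r - 72 = (r - 4)*(r - 6)*(r - 3)
Cancel the common factors (r^2 + 2*r + 5), (r - 4), (r - 3).

1/(r - 6)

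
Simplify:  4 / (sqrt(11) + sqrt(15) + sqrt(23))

(-8*sqrt(3795) + 12*sqrt(23) + 76*sqrt(15) + 108*sqrt(11))/651

Group as (sqrt(11) + sqrt(23)) + sqrt(15); multiply by (sqrt(11) + sqrt(23)) - sqrt(15), then rationalise the remaining surd.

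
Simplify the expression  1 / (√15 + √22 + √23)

Group as (√15 + √22) + √23; multiply by (√15 + √22) - √23, then rationalise the remaining surd.

(-√7590 + 7*√23 + 8*√22 + 15*√15)/562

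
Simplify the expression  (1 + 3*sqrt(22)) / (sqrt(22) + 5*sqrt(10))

Multiply numerator and denominator by -5*sqrt(10) + sqrt(22).
Denominator becomes -228; numerator becomes -30*sqrt(55) - 5*sqrt(10) + sqrt(22) + 66.

(-66 - sqrt(22) + 5*sqrt(10) + 30*sqrt(55))/228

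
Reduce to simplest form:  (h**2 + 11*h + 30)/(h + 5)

h + 6

Factor: h**2 + 11*h + 30 = (h + 6)*(h + 5)
Cancel the common factor (h + 5).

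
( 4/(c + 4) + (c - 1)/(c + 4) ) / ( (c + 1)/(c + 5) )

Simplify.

Numerator: 4/(c + 4) + (c - 1)/(c + 4) = (c + 3)/(c + 4)
Denominator: (c + 1)/(c + 5) = (c + 1)/(c + 5)
Divide: ((c + 3)/(c + 4)) · ((c + 5)/(c + 1)) = (c² + 8*c + 15)/(c² + 5*c + 4)

(c² + 8*c + 15)/(c² + 5*c + 4)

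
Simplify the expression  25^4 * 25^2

5^12

25^4 = 5^8; 25^2 = 5^4
Combine exponents: 5^12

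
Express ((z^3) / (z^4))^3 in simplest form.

z^(-3)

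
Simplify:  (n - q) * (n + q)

(n+q)(n-q) = n^2 - q^2.

n^2 - q^2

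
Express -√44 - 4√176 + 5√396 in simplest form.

12*√11

√44 = 2*√11; 4√176 = 16*√11; 5√396 = 30*√11
Combine: (-2 - 16 + 30)·√11 = 12*√11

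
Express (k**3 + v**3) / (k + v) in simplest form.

k**2 - k*v + v**2

k**3 + v**3 = (k + v)(k**2 - k*v + v**2).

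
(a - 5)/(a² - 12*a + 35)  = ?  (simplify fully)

Factor: a² - 12*a + 35 = (a - 7)·(a - 5)
Cancel the common factor (a - 5).

1/(a - 7)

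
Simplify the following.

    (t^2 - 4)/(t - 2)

t + 2

Factor: t^2 - 4 = (t - 2)*(t + 2)
Cancel the common factor (t - 2).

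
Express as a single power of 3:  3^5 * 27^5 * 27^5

3^5 = 3^5; 27^5 = 3^15; 27^5 = 3^15
Combine exponents: 3^35

3^35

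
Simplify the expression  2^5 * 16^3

2^5 = 2^5; 16^3 = 2^12
Combine exponents: 2^17

2^17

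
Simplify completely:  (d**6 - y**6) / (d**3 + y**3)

Difference of sixth powers: factor out (d**3 + y**3).

d**3 - y**3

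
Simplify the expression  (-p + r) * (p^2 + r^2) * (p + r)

-p^4 + r^4

Pair the conjugate factors: (r+p)(r-p) = -p^2 + r^2, then repeat with the next factor.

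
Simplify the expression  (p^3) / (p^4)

Quotient: (p^-1)

1/p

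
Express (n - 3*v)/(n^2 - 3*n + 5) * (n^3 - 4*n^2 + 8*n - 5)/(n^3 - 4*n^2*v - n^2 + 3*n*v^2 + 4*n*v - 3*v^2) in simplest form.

-1/(-n + v)

Factor: n^3 - 4*n^2 + 8*n - 5 = (n^2 - 3*n + 5)*(n - 1);  n^3 - 4*n^2*v - n^2 + 3*n*v^2 + 4*n*v - 3*v^2 = (n - v)*(n - 3*v)*(n - 1)
Cancel the common factors (n^2 - 3*n + 5), (n - 1), (n - 3*v).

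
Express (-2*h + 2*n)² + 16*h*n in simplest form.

After expansion: 4*h² + 8*h*n + 4*n² — a perfect-square trinomial.

4*(h + n)²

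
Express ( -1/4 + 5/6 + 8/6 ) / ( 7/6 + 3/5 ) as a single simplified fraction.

Numerator: -1/4 + 5/6 + 8/6 = 23/12
Denominator: 7/6 + 3/5 = 53/30
Divide: (23/12) · (30/53) = 115/106

115/106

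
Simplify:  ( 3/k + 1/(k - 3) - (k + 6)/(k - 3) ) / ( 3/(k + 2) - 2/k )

(-k**3 - 4*k**2 - 13*k - 18)/(k**2 - 7*k + 12)

Numerator: 3/k + 1/(k - 3) - (k + 6)/(k - 3) = (-k**2 - 2*k - 9)/(k**2 - 3*k)
Denominator: 3/(k + 2) - 2/k = (k - 4)/(k**2 + 2*k)
Divide: ((-k**2 - 2*k - 9)/(k**2 - 3*k)) · ((k**2 + 2*k)/(k - 4)) = (-k**3 - 4*k**2 - 13*k - 18)/(k**2 - 7*k + 12)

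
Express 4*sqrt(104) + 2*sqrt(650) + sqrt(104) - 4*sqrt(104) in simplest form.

4*sqrt(104) = 8*sqrt(26); 2*sqrt(650) = 10*sqrt(26); sqrt(104) = 2*sqrt(26); 4*sqrt(104) = 8*sqrt(26)
Combine: (8 + 10 + 2 - 8)·sqrt(26) = 12*sqrt(26)

12*sqrt(26)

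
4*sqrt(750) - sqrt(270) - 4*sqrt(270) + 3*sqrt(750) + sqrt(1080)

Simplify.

4*sqrt(750) = 20*sqrt(30); sqrt(270) = 3*sqrt(30); 4*sqrt(270) = 12*sqrt(30); 3*sqrt(750) = 15*sqrt(30); sqrt(1080) = 6*sqrt(30)
Combine: (20 - 3 - 12 + 15 + 6)·sqrt(30) = 26*sqrt(30)

26*sqrt(30)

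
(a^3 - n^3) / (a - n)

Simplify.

a^2 + a*n + n^2

Factor as (a-b)(a^2+ab+b^2) with a=a, b=n.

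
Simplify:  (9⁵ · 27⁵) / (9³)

9⁵ = 3^10; 27⁵ = 3^15; 9³ = 3^6
Combine exponents: 3^19

3^19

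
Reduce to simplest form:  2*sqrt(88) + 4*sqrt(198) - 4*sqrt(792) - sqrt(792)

2*sqrt(88) = 4*sqrt(22); 4*sqrt(198) = 12*sqrt(22); 4*sqrt(792) = 24*sqrt(22); sqrt(792) = 6*sqrt(22)
Combine: (4 + 12 - 24 - 6)·sqrt(22) = -14*sqrt(22)

-14*sqrt(22)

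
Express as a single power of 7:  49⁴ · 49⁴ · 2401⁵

7^36

49⁴ = 7^8; 49⁴ = 7^8; 2401⁵ = 7^20
Combine exponents: 7^36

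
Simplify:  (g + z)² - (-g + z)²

4*g*z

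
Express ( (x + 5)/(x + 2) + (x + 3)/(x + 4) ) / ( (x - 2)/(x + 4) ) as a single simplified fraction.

Numerator: (x + 5)/(x + 2) + (x + 3)/(x + 4) = (2*x^2 + 14*x + 26)/(x^2 + 6*x + 8)
Denominator: (x - 2)/(x + 4) = (x - 2)/(x + 4)
Divide: ((2*x^2 + 14*x + 26)/(x^2 + 6*x + 8)) · ((x + 4)/(x - 2)) = (2*x^2 + 14*x + 26)/(x^2 - 4)

(2*x^2 + 14*x + 26)/(x^2 - 4)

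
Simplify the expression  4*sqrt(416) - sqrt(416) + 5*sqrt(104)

4*sqrt(416) = 16*sqrt(26); sqrt(416) = 4*sqrt(26); 5*sqrt(104) = 10*sqrt(26)
Combine: (16 - 4 + 10)·sqrt(26) = 22*sqrt(26)

22*sqrt(26)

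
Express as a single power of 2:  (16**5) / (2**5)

16**5 = 2**20; 2**5 = 2**5
Combine exponents: 2**15

2**15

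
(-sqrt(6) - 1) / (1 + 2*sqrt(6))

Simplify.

(-11 - sqrt(6))/23

Multiply numerator and denominator by -2*sqrt(6) + 1.
Denominator becomes -23; numerator becomes sqrt(6) + 11.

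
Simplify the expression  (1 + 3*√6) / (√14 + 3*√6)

(-6*√21 - √14 + 3*√6 + 54)/40

Multiply numerator and denominator by -√14 + 3*√6.
Denominator becomes 40; numerator becomes -6*√21 - √14 + 3*√6 + 54.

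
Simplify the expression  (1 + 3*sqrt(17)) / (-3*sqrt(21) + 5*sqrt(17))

Multiply numerator and denominator by 3*sqrt(21) + 5*sqrt(17).
Denominator becomes 236; numerator becomes 3*sqrt(21) + 5*sqrt(17) + 9*sqrt(357) + 255.

(3*sqrt(21) + 5*sqrt(17) + 9*sqrt(357) + 255)/236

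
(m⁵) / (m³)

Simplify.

m²

Quotient: m²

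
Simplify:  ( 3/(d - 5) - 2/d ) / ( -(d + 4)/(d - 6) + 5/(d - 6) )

Numerator: 3/(d - 5) - 2/d = (d + 10)/(d^2 - 5*d)
Denominator: -(d + 4)/(d - 6) + 5/(d - 6) = (-d + 1)/(d - 6)
Divide: ((d + 10)/(d^2 - 5*d)) · ((d - 6)/(-d + 1)) = (-d^2 - 4*d + 60)/(d^3 - 6*d^2 + 5*d)

(-d^2 - 4*d + 60)/(d^3 - 6*d^2 + 5*d)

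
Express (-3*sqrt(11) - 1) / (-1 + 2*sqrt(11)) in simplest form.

Multiply numerator and denominator by -2*sqrt(11) - 1.
Denominator becomes -43; numerator becomes 5*sqrt(11) + 67.

(-67 - 5*sqrt(11))/43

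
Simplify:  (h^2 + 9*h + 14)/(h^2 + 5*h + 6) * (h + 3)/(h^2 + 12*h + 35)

Factor: h^2 + 9*h + 14 = (h + 7)*(h + 2);  h^2 + 5*h + 6 = (h + 2)*(h + 3);  h^2 + 12*h + 35 = (h + 7)*(h + 5)
Cancel the common factors (h + 2), (h + 3), (h + 7).

1/(h + 5)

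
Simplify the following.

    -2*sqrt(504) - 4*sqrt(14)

2*sqrt(504) = 12*sqrt(14); 4*sqrt(14) = 4*sqrt(14)
Combine: (-12 - 4)·sqrt(14) = -16*sqrt(14)

-16*sqrt(14)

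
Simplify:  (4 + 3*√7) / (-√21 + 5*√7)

Multiply numerator and denominator by √21 + 5*√7.
Denominator becomes 154; numerator becomes 4*√21 + 21*√3 + 20*√7 + 105.

(4*√21 + 21*√3 + 20*√7 + 105)/154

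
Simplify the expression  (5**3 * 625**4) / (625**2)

5**11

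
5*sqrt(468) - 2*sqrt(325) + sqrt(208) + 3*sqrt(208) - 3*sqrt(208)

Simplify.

24*sqrt(13)

5*sqrt(468) = 30*sqrt(13); 2*sqrt(325) = 10*sqrt(13); sqrt(208) = 4*sqrt(13); 3*sqrt(208) = 12*sqrt(13); 3*sqrt(208) = 12*sqrt(13)
Combine: (30 - 10 + 4 + 12 - 12)·sqrt(13) = 24*sqrt(13)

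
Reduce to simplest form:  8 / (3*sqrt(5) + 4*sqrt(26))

(-24*sqrt(5) + 32*sqrt(26))/371

Multiply numerator and denominator by -4*sqrt(26) + 3*sqrt(5).
Denominator becomes -371; numerator becomes -32*sqrt(26) + 24*sqrt(5).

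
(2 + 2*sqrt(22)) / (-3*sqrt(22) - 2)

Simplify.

(-64 - sqrt(22))/97

Multiply numerator and denominator by -2 + 3*sqrt(22).
Denominator becomes -194; numerator becomes 2*sqrt(22) + 128.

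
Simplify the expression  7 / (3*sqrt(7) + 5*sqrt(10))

(-21*sqrt(7) + 35*sqrt(10))/187

Multiply numerator and denominator by -3*sqrt(7) + 5*sqrt(10).
Denominator becomes 187; numerator becomes -21*sqrt(7) + 35*sqrt(10).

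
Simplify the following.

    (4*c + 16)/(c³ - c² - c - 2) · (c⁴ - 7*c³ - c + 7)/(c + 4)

(4*c² - 32*c + 28)/(c - 2)

Factor: 4*c + 16 = 4·(c + 4);  c³ - c² - c - 2 = (c² + c + 1)·(c - 2);  c⁴ - 7*c³ - c + 7 = (c - 1)·(c² + c + 1)·(c - 7)
Cancel the common factors (c² + c + 1), (c + 4).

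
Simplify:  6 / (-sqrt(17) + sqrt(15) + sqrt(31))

Group as (sqrt(15) + sqrt(31)) - sqrt(17); multiply by (sqrt(15) + sqrt(31)) + sqrt(17), then rationalise the remaining surd.

(-174*sqrt(17) + 6*sqrt(31) + 198*sqrt(15) + 12*sqrt(7905))/1019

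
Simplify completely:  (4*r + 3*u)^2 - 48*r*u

(4*r - 3*u)^2

After expansion: 16*r^2 - 24*r*u + 9*u^2 — a perfect-square trinomial.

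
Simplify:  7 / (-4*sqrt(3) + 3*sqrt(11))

(28*sqrt(3) + 21*sqrt(11))/51

Multiply numerator and denominator by 4*sqrt(3) + 3*sqrt(11).
Denominator becomes 51; numerator becomes 28*sqrt(3) + 21*sqrt(11).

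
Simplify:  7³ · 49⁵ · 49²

7^17

7³ = 7^3; 49⁵ = 7^10; 49² = 7^4
Combine exponents: 7^17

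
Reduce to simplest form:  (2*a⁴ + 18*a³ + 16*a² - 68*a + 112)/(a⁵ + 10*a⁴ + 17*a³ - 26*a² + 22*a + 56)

Factor: 2*a⁴ + 18*a³ + 16*a² - 68*a + 112 = 2·(a² - 2*a + 2)·(a + 4)·(a + 7);  a⁵ + 10*a⁴ + 17*a³ - 26*a² + 22*a + 56 = (a + 4)·(a + 7)·(a + 1)·(a² - 2*a + 2)
Cancel the common factors (a² - 2*a + 2), (a + 4), (a + 7).

2/(a + 1)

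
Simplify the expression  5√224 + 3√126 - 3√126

5√224 = 20*√14; 3√126 = 9*√14; 3√126 = 9*√14
Combine: (20 + 9 - 9)·√14 = 20*√14

20*√14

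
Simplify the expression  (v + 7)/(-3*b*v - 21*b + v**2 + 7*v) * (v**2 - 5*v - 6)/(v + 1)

Factor: -3*b*v - 21*b + v**2 + 7*v = (v + 7)*(-3*b + v);  v**2 - 5*v - 6 = (v - 6)*(v + 1)
Cancel the common factors (v + 1), (v + 7).

(v - 6)/(-3*b + v)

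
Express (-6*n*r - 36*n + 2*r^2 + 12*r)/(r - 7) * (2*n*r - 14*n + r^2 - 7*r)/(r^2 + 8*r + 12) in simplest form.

Factor: -6*n*r - 36*n + 2*r^2 + 12*r = 2*(-3*n + r)*(r + 6);  2*n*r - 14*n + r^2 - 7*r = (2*n + r)*(r - 7);  r^2 + 8*r + 12 = (r + 6)*(r + 2)
Cancel the common factors (r + 6), (r - 7).

(-12*n^2 - 2*n*r + 2*r^2)/(r + 2)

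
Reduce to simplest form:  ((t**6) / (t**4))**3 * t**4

t**10

Inside the bracket: t**2
Raise to the power 3: t**6
Multiply by t**4: add exponents.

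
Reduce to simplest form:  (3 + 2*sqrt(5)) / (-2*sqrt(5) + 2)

(-13 - 5*sqrt(5))/8

Multiply numerator and denominator by 2 + 2*sqrt(5).
Denominator becomes -16; numerator becomes 10*sqrt(5) + 26.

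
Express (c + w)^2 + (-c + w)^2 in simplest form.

Binomially expand both and collect terms in w, c.

2*c^2 + 2*w^2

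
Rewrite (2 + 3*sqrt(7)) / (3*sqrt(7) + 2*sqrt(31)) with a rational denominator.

(-63 - 6*sqrt(7) + 4*sqrt(31) + 6*sqrt(217))/61

Multiply numerator and denominator by -2*sqrt(31) + 3*sqrt(7).
Denominator becomes -61; numerator becomes -6*sqrt(217) - 4*sqrt(31) + 6*sqrt(7) + 63.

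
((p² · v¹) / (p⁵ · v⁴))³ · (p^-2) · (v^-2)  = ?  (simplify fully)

1/(p^11*v^11)

Inside the bracket: (p^-3) · (v^-3)
Raise to the power 3: (p^-9) · (v^-9)
Multiply by (p^-2) · (v^-2): add exponents.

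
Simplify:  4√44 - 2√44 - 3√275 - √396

-17*√11

4√44 = 8*√11; 2√44 = 4*√11; 3√275 = 15*√11; √396 = 6*√11
Combine: (8 - 4 - 15 - 6)·√11 = -17*√11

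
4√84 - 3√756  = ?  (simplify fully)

4√84 = 8*√21; 3√756 = 18*√21
Combine: (8 - 18)·√21 = -10*√21

-10*√21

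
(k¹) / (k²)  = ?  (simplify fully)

Quotient: (k^-1)

1/k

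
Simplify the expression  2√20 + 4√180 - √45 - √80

21*√5

2√20 = 4*√5; 4√180 = 24*√5; √45 = 3*√5; √80 = 4*√5
Combine: (4 + 24 - 3 - 4)·√5 = 21*√5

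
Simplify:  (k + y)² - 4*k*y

Expand the square and combine the 4*k*y term.

(k - y)²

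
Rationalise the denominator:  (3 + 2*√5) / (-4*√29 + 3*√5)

Multiply numerator and denominator by 3*√5 + 4*√29.
Denominator becomes -419; numerator becomes 9*√5 + 30 + 12*√29 + 8*√145.

(-8*√145 - 12*√29 - 30 - 9*√5)/419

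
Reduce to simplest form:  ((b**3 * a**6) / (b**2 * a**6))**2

b**2

Inside the bracket: b**1
Raise to the power 2: b**2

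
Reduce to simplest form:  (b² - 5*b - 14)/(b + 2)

b - 7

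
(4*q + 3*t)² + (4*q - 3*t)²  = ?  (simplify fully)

32*q² + 18*t²

Write as f((4*q),(3*t)) + f((4*q),-(3*t)) and expand.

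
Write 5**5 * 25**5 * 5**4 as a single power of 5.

5**5 = 5**5; 25**5 = 5**10; 5**4 = 5**4
Combine exponents: 5**19

5**19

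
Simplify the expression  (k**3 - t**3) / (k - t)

k**2 + k*t + t**2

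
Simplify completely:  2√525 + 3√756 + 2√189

34*√21

2√525 = 10*√21; 3√756 = 18*√21; 2√189 = 6*√21
Combine: (10 + 18 + 6)·√21 = 34*√21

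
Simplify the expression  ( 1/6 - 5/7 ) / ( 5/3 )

-23/70

Numerator: 1/6 - 5/7 = -23/42
Denominator: 5/3 = 5/3
Divide: (-23/42) · (3/5) = -23/70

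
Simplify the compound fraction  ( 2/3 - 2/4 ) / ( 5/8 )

4/15

Numerator: 2/3 - 2/4 = 1/6
Denominator: 5/8 = 5/8
Divide: (1/6) · (8/5) = 4/15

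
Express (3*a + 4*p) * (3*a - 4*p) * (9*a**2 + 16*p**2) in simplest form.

81*a**4 - 256*p**4

((3*a)+(4*p))((3*a)-(4*p)) = 9*a**2 - 16*p**2; continue pairing.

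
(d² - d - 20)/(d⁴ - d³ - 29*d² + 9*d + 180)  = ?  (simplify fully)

Factor: d² - d - 20 = (d + 4)·(d - 5);  d⁴ - d³ - 29*d² + 9*d + 180 = (d - 5)·(d + 3)·(d - 3)·(d + 4)
Cancel the common factors (d - 5), (d + 4).

1/(d² - 9)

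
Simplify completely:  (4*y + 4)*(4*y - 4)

Difference of squares with P = 4*y, Q = 4.

16*y**2 - 16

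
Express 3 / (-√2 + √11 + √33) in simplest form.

Group as (√11 + √33) - √2; multiply by (√11 + √33) + √2, then rationalise the remaining surd.

(-12*√11 - 11*√6 + 21*√2 + 10*√33)/52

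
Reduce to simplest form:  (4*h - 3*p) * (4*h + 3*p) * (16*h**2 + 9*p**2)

((4*h)+(3*p))((4*h)-(3*p)) = 16*h**2 - 9*p**2; continue pairing.

256*h**4 - 81*p**4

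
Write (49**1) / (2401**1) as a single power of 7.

49**1 = 7**2; 2401**1 = 7**4
Combine exponents: 7**(-2)

7**(-2)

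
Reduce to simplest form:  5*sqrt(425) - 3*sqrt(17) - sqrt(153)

19*sqrt(17)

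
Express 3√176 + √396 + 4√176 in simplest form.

3√176 = 12*√11; √396 = 6*√11; 4√176 = 16*√11
Combine: (12 + 6 + 16)·√11 = 34*√11

34*√11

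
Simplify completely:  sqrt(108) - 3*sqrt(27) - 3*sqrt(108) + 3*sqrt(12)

-15*sqrt(3)

sqrt(108) = 6*sqrt(3); 3*sqrt(27) = 9*sqrt(3); 3*sqrt(108) = 18*sqrt(3); 3*sqrt(12) = 6*sqrt(3)
Combine: (6 - 9 - 18 + 6)·sqrt(3) = -15*sqrt(3)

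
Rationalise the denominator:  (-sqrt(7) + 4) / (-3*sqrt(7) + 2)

(-10*sqrt(7) + 13)/59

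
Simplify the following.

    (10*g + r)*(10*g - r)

Difference of squares with P = 10*g, Q = r.

100*g^2 - r^2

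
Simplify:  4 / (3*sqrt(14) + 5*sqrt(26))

Multiply numerator and denominator by -3*sqrt(14) + 5*sqrt(26).
Denominator becomes 524; numerator becomes -12*sqrt(14) + 20*sqrt(26).

(-3*sqrt(14) + 5*sqrt(26))/131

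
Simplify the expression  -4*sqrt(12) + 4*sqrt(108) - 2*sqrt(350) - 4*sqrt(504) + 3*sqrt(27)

-34*sqrt(14) + 25*sqrt(3)

4*sqrt(12) = 8*sqrt(3); 4*sqrt(108) = 24*sqrt(3); 2*sqrt(350) = 10*sqrt(14); 4*sqrt(504) = 24*sqrt(14); 3*sqrt(27) = 9*sqrt(3)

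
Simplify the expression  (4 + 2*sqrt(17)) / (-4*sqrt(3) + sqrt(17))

(-8*sqrt(51) - 34 - 16*sqrt(3) - 4*sqrt(17))/31

Multiply numerator and denominator by sqrt(17) + 4*sqrt(3).
Denominator becomes -31; numerator becomes 4*sqrt(17) + 16*sqrt(3) + 34 + 8*sqrt(51).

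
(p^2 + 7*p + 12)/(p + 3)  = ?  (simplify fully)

p + 4

Factor: p^2 + 7*p + 12 = (p + 4)*(p + 3)
Cancel the common factor (p + 3).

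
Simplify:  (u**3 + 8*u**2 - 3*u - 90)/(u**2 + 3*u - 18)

Factor: u**3 + 8*u**2 - 3*u - 90 = (u + 6)*(u + 5)*(u - 3);  u**2 + 3*u - 18 = (u + 6)*(u - 3)
Cancel the common factors (u - 3), (u + 6).

u + 5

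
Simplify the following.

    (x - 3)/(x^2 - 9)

1/(x + 3)

Factor: x^2 - 9 = (x - 3)*(x + 3)
Cancel the common factor (x - 3).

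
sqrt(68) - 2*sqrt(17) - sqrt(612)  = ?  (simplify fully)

sqrt(68) = 2*sqrt(17); 2*sqrt(17) = 2*sqrt(17); sqrt(612) = 6*sqrt(17)
Combine: (2 - 2 - 6)·sqrt(17) = -6*sqrt(17)

-6*sqrt(17)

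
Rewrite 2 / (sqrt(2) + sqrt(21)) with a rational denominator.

(-2*sqrt(2) + 2*sqrt(21))/19

Multiply numerator and denominator by -sqrt(2) + sqrt(21).
Denominator becomes 19; numerator becomes -2*sqrt(2) + 2*sqrt(21).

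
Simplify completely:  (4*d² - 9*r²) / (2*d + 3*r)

4*d² - 9*r² factors as -(-2*d + 3*r)*(2*d + 3*r).

2*d - 3*r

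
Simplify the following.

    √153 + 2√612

√153 = 3*√17; 2√612 = 12*√17
Combine: (3 + 12)·√17 = 15*√17

15*√17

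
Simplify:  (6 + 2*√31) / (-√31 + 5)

(-46 - 8*√31)/3

Multiply numerator and denominator by 5 + √31.
Denominator becomes -6; numerator becomes 16*√31 + 92.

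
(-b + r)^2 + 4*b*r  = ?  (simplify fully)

(b + r)^2

After expansion: b^2 + 2*b*r + r^2 — a perfect-square trinomial.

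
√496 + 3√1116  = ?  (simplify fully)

22*√31

√496 = 4*√31; 3√1116 = 18*√31
Combine: (4 + 18)·√31 = 22*√31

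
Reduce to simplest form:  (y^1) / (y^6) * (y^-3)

y^(-8)

Quotient: (y^-5)
Multiply by (y^-3): add exponents.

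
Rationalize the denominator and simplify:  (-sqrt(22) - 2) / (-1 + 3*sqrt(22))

(-68 - 7*sqrt(22))/197

Multiply numerator and denominator by -3*sqrt(22) - 1.
Denominator becomes -197; numerator becomes 7*sqrt(22) + 68.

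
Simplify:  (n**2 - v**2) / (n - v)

Factor n**2 - v**2 and cancel (n - v).

n + v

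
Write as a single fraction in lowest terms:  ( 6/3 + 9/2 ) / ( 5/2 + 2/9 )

117/49

Numerator: 6/3 + 9/2 = 13/2
Denominator: 5/2 + 2/9 = 49/18
Divide: (13/2) · (18/49) = 117/49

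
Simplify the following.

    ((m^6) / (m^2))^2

Inside the bracket: m^4
Raise to the power 2: m^8

m^8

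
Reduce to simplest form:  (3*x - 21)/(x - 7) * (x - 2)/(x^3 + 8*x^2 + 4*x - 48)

3/(x^2 + 10*x + 24)

Factor: 3*x - 21 = 3*(x - 7);  x^3 + 8*x^2 + 4*x - 48 = (x + 4)*(x + 6)*(x - 2)
Cancel the common factors (x - 7), (x - 2).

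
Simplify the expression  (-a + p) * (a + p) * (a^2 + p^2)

(p+a)(p-a) = -a^2 + p^2; continue pairing.

-a^4 + p^4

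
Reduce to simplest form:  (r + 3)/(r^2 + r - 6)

1/(r - 2)

Factor: r^2 + r - 6 = (r + 3)*(r - 2)
Cancel the common factor (r + 3).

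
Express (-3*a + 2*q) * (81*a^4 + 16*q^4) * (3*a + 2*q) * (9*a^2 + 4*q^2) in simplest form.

-6561*a^8 + 256*q^8

Pair the conjugate factors: ((2*q)+(3*a))((2*q)-(3*a)) = -9*a^2 + 4*q^2, then repeat with the next factor.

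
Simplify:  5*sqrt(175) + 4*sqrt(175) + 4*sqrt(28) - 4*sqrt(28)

5*sqrt(175) = 25*sqrt(7); 4*sqrt(175) = 20*sqrt(7); 4*sqrt(28) = 8*sqrt(7); 4*sqrt(28) = 8*sqrt(7)
Combine: (25 + 20 + 8 - 8)·sqrt(7) = 45*sqrt(7)

45*sqrt(7)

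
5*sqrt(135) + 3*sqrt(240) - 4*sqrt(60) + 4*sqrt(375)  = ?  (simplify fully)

39*sqrt(15)

5*sqrt(135) = 15*sqrt(15); 3*sqrt(240) = 12*sqrt(15); 4*sqrt(60) = 8*sqrt(15); 4*sqrt(375) = 20*sqrt(15)
Combine: (15 + 12 - 8 + 20)·sqrt(15) = 39*sqrt(15)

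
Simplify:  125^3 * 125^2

5^15

125^3 = 5^9; 125^2 = 5^6
Combine exponents: 5^15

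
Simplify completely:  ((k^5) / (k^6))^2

Inside the bracket: (k^-1)
Raise to the power 2: (k^-2)

k^(-2)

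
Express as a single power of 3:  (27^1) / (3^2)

27^1 = 3^3; 3^2 = 3^2
Combine exponents: 3^1

3^1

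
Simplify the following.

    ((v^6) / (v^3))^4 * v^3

Inside the bracket: v^3
Raise to the power 4: v^12
Multiply by v^3: add exponents.

v^15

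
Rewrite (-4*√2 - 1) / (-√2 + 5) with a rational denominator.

Multiply numerator and denominator by √2 + 5.
Denominator becomes 23; numerator becomes -21*√2 - 13.

(-21*√2 - 13)/23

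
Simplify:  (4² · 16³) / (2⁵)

2^11

4² = 2^4; 16³ = 2^12; 2⁵ = 2^5
Combine exponents: 2^11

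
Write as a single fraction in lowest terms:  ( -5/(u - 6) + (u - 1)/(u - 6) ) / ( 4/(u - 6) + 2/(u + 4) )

(u^2 - 2*u - 24)/(6*u + 4)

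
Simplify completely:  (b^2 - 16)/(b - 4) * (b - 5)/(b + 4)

b - 5

Factor: b^2 - 16 = (b + 4)*(b - 4)
Cancel the common factors (b + 4), (b - 4).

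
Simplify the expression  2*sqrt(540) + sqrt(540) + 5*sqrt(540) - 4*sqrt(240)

32*sqrt(15)

2*sqrt(540) = 12*sqrt(15); sqrt(540) = 6*sqrt(15); 5*sqrt(540) = 30*sqrt(15); 4*sqrt(240) = 16*sqrt(15)
Combine: (12 + 6 + 30 - 16)·sqrt(15) = 32*sqrt(15)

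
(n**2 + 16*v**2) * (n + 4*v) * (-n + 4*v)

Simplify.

Pair the conjugate factors: ((4*v)+n)((4*v)-n) = -n**2 + 16*v**2, then repeat with the next factor.

-n**4 + 256*v**4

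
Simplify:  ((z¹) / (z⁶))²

z^(-10)

Inside the bracket: (z^-5)
Raise to the power 2: (z^-10)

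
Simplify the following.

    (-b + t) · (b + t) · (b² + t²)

-b⁴ + t⁴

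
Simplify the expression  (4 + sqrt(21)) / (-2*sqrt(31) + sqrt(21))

(-2*sqrt(651) - 8*sqrt(31) - 21 - 4*sqrt(21))/103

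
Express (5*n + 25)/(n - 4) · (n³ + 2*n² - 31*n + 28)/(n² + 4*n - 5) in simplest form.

5*n + 35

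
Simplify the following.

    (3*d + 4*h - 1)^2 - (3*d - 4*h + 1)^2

12*d*(4*h - 1)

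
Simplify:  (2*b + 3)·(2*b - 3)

4*b² - 9

Product of conjugates: (P+Q)(P-Q) = P^2 - Q^2.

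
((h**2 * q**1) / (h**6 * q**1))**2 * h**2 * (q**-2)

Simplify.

1/(h**6*q**2)

Inside the bracket: (h**-4)
Raise to the power 2: (h**-8)
Multiply by h**2 * (q**-2): add exponents.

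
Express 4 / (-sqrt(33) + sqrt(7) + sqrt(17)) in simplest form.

Group as (sqrt(7) + sqrt(17)) - sqrt(33); multiply by (sqrt(7) + sqrt(17)) + sqrt(33), then rationalise the remaining surd.

(36*sqrt(33) + 92*sqrt(17) + 172*sqrt(7) + 8*sqrt(3927))/395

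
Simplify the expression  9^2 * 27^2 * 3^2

3^12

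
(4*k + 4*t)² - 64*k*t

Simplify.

Expanding gives 16*k² - 32*k*t + 16*t², a perfect square.

16*(k - t)²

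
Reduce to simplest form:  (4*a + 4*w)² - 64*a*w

Expanding gives 16*a² - 32*a*w + 16*w², a perfect square.

16*(a - w)²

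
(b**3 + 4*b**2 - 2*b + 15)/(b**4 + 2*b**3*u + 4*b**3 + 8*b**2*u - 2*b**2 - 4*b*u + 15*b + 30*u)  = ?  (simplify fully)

1/(b + 2*u)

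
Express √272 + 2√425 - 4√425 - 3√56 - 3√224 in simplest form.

-18*√14 - 6*√17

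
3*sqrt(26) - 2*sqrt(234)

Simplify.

3*sqrt(26) = 3*sqrt(26); 2*sqrt(234) = 6*sqrt(26)
Combine: (3 - 6)·sqrt(26) = -3*sqrt(26)

-3*sqrt(26)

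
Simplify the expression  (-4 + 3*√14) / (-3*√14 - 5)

Multiply numerator and denominator by -5 + 3*√14.
Denominator becomes -101; numerator becomes -27*√14 + 146.

(-146 + 27*√14)/101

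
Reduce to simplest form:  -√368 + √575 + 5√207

√368 = 4*√23; √575 = 5*√23; 5√207 = 15*√23
Combine: (-4 + 5 + 15)·√23 = 16*√23

16*√23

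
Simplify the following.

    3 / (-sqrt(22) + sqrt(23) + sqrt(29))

Group as (sqrt(23) + sqrt(29)) - sqrt(22); multiply by (sqrt(23) + sqrt(29)) + sqrt(22), then rationalise the remaining surd.

(-45*sqrt(22) + 24*sqrt(29) + 42*sqrt(23) + 3*sqrt(14674))/884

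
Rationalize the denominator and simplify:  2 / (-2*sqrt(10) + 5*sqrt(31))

(4*sqrt(10) + 10*sqrt(31))/735

Multiply numerator and denominator by 2*sqrt(10) + 5*sqrt(31).
Denominator becomes 735; numerator becomes 4*sqrt(10) + 10*sqrt(31).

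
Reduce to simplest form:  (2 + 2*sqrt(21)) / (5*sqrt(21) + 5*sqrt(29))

Multiply numerator and denominator by -5*sqrt(29) + 5*sqrt(21).
Denominator becomes -200; numerator becomes -10*sqrt(609) - 10*sqrt(29) + 10*sqrt(21) + 210.

(-21 - sqrt(21) + sqrt(29) + sqrt(609))/20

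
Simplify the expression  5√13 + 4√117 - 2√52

13*√13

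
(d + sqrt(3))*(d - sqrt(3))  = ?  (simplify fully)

d^2 - 3

Product of conjugates: (P+Q)(P-Q) = P^2 - Q^2.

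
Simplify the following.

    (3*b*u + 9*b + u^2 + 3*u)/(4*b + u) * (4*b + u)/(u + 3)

3*b + u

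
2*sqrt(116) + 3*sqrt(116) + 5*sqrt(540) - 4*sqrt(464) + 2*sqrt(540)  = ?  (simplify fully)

-6*sqrt(29) + 42*sqrt(15)

2*sqrt(116) = 4*sqrt(29); 3*sqrt(116) = 6*sqrt(29); 5*sqrt(540) = 30*sqrt(15); 4*sqrt(464) = 16*sqrt(29); 2*sqrt(540) = 12*sqrt(15)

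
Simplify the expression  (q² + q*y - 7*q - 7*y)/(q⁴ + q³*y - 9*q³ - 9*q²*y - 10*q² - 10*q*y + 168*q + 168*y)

Factor: q² + q*y - 7*q - 7*y = (q - 7)·(q + y);  q⁴ + q³*y - 9*q³ - 9*q²*y - 10*q² - 10*q*y + 168*q + 168*y = (q + y)·(q + 4)·(q - 7)·(q - 6)
Cancel the common factors (q + y), (q - 7).

1/(q² - 2*q - 24)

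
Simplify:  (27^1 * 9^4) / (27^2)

3^5

27^1 = 3^3; 9^4 = 3^8; 27^2 = 3^6
Combine exponents: 3^5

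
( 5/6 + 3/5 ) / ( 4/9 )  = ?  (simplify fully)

129/40

Numerator: 5/6 + 3/5 = 43/30
Denominator: 4/9 = 4/9
Divide: (43/30) · (9/4) = 129/40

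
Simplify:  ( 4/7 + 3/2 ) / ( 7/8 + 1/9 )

1044/497

Numerator: 4/7 + 3/2 = 29/14
Denominator: 7/8 + 1/9 = 71/72
Divide: (29/14) · (72/71) = 1044/497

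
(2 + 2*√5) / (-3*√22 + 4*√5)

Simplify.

(-3*√110 - 20 - 3*√22 - 4*√5)/59

Multiply numerator and denominator by 4*√5 + 3*√22.
Denominator becomes -118; numerator becomes 8*√5 + 6*√22 + 40 + 6*√110.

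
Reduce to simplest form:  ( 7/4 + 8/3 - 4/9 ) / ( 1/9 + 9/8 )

286/89

Numerator: 7/4 + 8/3 - 4/9 = 143/36
Denominator: 1/9 + 9/8 = 89/72
Divide: (143/36) · (72/89) = 286/89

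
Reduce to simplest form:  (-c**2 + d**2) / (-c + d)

c + d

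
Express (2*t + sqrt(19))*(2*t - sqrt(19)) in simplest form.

4*t**2 - 19

Product of conjugates: (P+Q)(P-Q) = P**2 - Q**2.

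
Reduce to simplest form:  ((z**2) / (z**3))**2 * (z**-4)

z**(-6)

Inside the bracket: (z**-1)
Raise to the power 2: (z**-2)
Multiply by (z**-4): add exponents.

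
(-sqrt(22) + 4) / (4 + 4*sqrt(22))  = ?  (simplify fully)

Multiply numerator and denominator by -4*sqrt(22) + 4.
Denominator becomes -336; numerator becomes -20*sqrt(22) + 104.

(-26 + 5*sqrt(22))/84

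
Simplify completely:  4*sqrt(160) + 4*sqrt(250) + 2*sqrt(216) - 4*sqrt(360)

12*sqrt(6) + 12*sqrt(10)

4*sqrt(160) = 16*sqrt(10); 4*sqrt(250) = 20*sqrt(10); 2*sqrt(216) = 12*sqrt(6); 4*sqrt(360) = 24*sqrt(10)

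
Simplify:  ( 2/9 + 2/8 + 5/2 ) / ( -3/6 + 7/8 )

214/27

Numerator: 2/9 + 2/8 + 5/2 = 107/36
Denominator: -3/6 + 7/8 = 3/8
Divide: (107/36) · (8/3) = 214/27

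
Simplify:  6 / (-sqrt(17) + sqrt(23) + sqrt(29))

(-70*sqrt(17) + 22*sqrt(29) + 46*sqrt(23) + 4*sqrt(11339))/481

Group as (sqrt(23) + sqrt(29)) - sqrt(17); multiply by (sqrt(23) + sqrt(29)) + sqrt(17), then rationalise the remaining surd.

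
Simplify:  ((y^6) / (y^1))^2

y^10

Inside the bracket: y^5
Raise to the power 2: y^10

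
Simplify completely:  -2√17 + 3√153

7*√17

2√17 = 2*√17; 3√153 = 9*√17
Combine: (-2 + 9)·√17 = 7*√17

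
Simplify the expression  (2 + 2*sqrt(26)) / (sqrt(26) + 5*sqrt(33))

(-52 - 2*sqrt(26) + 10*sqrt(33) + 10*sqrt(858))/799

Multiply numerator and denominator by -5*sqrt(33) + sqrt(26).
Denominator becomes -799; numerator becomes -10*sqrt(858) - 10*sqrt(33) + 2*sqrt(26) + 52.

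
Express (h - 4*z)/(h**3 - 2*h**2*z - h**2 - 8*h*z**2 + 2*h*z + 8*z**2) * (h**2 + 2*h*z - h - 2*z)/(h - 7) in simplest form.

Factor: h**3 - 2*h**2*z - h**2 - 8*h*z**2 + 2*h*z + 8*z**2 = (h + 2*z)*(h - 4*z)*(h - 1);  h**2 + 2*h*z - h - 2*z = (h - 1)*(h + 2*z)
Cancel the common factors (h - 1), (h - 4*z), (h + 2*z).

1/(h - 7)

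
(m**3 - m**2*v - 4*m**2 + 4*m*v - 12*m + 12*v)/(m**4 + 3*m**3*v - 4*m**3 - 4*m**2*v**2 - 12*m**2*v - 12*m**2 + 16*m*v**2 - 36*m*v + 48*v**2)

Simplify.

1/(m + 4*v)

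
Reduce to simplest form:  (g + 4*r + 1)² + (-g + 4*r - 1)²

Binomially expand both and collect terms in (4*r), (g + 1).

2*g² + 4*g + 32*r² + 2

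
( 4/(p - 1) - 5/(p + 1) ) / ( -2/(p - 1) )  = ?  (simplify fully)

(p - 9)/(2*p + 2)

Numerator: 4/(p - 1) - 5/(p + 1) = (-p + 9)/(p**2 - 1)
Denominator: -2/(p - 1) = -2/(p - 1)
Divide: ((-p + 9)/(p**2 - 1)) · (-p/2 + 1/2) = (p - 9)/(2*p + 2)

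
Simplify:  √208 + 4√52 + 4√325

32*√13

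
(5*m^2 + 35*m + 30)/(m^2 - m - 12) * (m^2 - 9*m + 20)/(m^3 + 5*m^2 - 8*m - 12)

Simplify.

Factor: 5*m^2 + 35*m + 30 = 5*(m + 6)*(m + 1);  m^2 - m - 12 = (m - 4)*(m + 3);  m^2 - 9*m + 20 = (m - 5)*(m - 4);  m^3 + 5*m^2 - 8*m - 12 = (m + 1)*(m - 2)*(m + 6)
Cancel the common factors (m + 1), (m + 6), (m - 4).

(5*m - 25)/(m^2 + m - 6)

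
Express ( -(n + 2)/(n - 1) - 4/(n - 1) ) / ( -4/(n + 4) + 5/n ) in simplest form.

Numerator: -(n + 2)/(n - 1) - 4/(n - 1) = (-n - 6)/(n - 1)
Denominator: -4/(n + 4) + 5/n = (n + 20)/(n² + 4*n)
Divide: ((-n - 6)/(n - 1)) · ((n² + 4*n)/(n + 20)) = (-n³ - 10*n² - 24*n)/(n² + 19*n - 20)

(-n³ - 10*n² - 24*n)/(n² + 19*n - 20)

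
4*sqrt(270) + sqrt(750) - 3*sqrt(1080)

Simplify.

4*sqrt(270) = 12*sqrt(30); sqrt(750) = 5*sqrt(30); 3*sqrt(1080) = 18*sqrt(30)
Combine: (12 + 5 - 18)·sqrt(30) = -sqrt(30)

-sqrt(30)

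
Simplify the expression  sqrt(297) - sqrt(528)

-sqrt(33)

sqrt(297) = 3*sqrt(33); sqrt(528) = 4*sqrt(33)
Combine: (3 - 4)·sqrt(33) = -sqrt(33)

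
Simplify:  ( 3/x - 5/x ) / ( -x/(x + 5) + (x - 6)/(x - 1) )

(x² + 4*x - 5)/(15*x)

Numerator: 3/x - 5/x = -2/x
Denominator: -x/(x + 5) + (x - 6)/(x - 1) = -30/(x² + 4*x - 5)
Divide: (-2/x) · (-x²/30 - 2*x/15 + 1/6) = (x² + 4*x - 5)/(15*x)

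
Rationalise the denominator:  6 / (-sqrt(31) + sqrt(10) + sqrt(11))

(15*sqrt(31) + 45*sqrt(11) + 48*sqrt(10) + 3*sqrt(3410))/85

Group as (sqrt(10) + sqrt(11)) - sqrt(31); multiply by (sqrt(10) + sqrt(11)) + sqrt(31), then rationalise the remaining surd.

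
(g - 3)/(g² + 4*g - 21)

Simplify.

Factor: g² + 4*g - 21 = (g - 3)·(g + 7)
Cancel the common factor (g - 3).

1/(g + 7)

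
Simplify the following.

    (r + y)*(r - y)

Difference of squares with P = r, Q = y.

r^2 - y^2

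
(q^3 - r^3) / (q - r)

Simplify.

q^3 - r^3 = (q - r)(q^2 + q*r + r^2).

q^2 + q*r + r^2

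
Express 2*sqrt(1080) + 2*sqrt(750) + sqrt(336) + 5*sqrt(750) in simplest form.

2*sqrt(1080) = 12*sqrt(30); 2*sqrt(750) = 10*sqrt(30); sqrt(336) = 4*sqrt(21); 5*sqrt(750) = 25*sqrt(30)

4*sqrt(21) + 47*sqrt(30)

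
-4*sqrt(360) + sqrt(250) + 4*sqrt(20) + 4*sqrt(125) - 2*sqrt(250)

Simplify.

4*sqrt(360) = 24*sqrt(10); sqrt(250) = 5*sqrt(10); 4*sqrt(20) = 8*sqrt(5); 4*sqrt(125) = 20*sqrt(5); 2*sqrt(250) = 10*sqrt(10)

-29*sqrt(10) + 28*sqrt(5)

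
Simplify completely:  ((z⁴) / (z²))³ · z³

z⁹

Inside the bracket: z²
Raise to the power 3: z⁶
Multiply by z³: add exponents.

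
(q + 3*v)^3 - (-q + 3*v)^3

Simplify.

2*q*(q^2 + 27*v^2)

Binomially expand both and collect terms in (3*v), q.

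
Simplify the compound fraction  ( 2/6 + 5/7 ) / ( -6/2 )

Numerator: 2/6 + 5/7 = 22/21
Denominator: -6/2 = -3
Divide: (22/21) · (-1/3) = -22/63

-22/63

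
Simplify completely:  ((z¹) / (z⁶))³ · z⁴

Inside the bracket: (z^-5)
Raise to the power 3: (z^-15)
Multiply by z⁴: add exponents.

z^(-11)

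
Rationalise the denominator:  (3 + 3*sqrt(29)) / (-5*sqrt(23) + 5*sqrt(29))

Multiply numerator and denominator by 5*sqrt(23) + 5*sqrt(29).
Denominator becomes 150; numerator becomes 15*sqrt(23) + 15*sqrt(29) + 15*sqrt(667) + 435.

(sqrt(23) + sqrt(29) + sqrt(667) + 29)/10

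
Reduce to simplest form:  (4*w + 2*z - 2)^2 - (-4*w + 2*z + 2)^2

16*z*(2*w - 1)

Binomially expand both and collect terms in (2*z), (4*w - 2).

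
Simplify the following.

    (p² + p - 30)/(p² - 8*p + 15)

(p + 6)/(p - 3)

Factor: p² + p - 30 = (p - 5)·(p + 6);  p² - 8*p + 15 = (p - 5)·(p - 3)
Cancel the common factor (p - 5).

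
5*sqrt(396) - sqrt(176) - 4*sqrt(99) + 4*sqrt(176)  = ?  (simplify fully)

30*sqrt(11)

5*sqrt(396) = 30*sqrt(11); sqrt(176) = 4*sqrt(11); 4*sqrt(99) = 12*sqrt(11); 4*sqrt(176) = 16*sqrt(11)
Combine: (30 - 4 - 12 + 16)·sqrt(11) = 30*sqrt(11)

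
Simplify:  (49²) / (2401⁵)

49² = 7^4; 2401⁵ = 7^20
Combine exponents: 7^(-16)

7^(-16)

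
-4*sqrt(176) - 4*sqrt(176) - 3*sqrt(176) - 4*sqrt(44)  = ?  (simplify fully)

-52*sqrt(11)

4*sqrt(176) = 16*sqrt(11); 4*sqrt(176) = 16*sqrt(11); 3*sqrt(176) = 12*sqrt(11); 4*sqrt(44) = 8*sqrt(11)
Combine: (-16 - 16 - 12 - 8)·sqrt(11) = -52*sqrt(11)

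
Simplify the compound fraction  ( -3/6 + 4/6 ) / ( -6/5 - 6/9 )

-5/56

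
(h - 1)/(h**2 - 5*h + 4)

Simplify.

1/(h - 4)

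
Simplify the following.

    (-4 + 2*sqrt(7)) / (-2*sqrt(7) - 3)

(-40 + 14*sqrt(7))/19

Multiply numerator and denominator by -3 + 2*sqrt(7).
Denominator becomes -19; numerator becomes -14*sqrt(7) + 40.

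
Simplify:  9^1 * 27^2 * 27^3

3^17

9^1 = 3^2; 27^2 = 3^6; 27^3 = 3^9
Combine exponents: 3^17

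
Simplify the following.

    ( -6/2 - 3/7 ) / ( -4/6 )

Numerator: -6/2 - 3/7 = -24/7
Denominator: -4/6 = -2/3
Divide: (-24/7) · (-3/2) = 36/7

36/7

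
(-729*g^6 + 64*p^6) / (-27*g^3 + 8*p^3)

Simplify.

Difference of sixth powers: factor out (-27*g^3 + 8*p^3).

27*g^3 + 8*p^3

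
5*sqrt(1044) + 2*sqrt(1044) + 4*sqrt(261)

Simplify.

54*sqrt(29)

5*sqrt(1044) = 30*sqrt(29); 2*sqrt(1044) = 12*sqrt(29); 4*sqrt(261) = 12*sqrt(29)
Combine: (30 + 12 + 12)·sqrt(29) = 54*sqrt(29)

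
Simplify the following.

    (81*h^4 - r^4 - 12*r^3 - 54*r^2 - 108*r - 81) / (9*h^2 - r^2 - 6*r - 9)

81*h^4 - r^4 - 12*r^3 - 54*r^2 - 108*r - 81 factors as -(-3*h + r + 3)*(3*h + r + 3)*(9*h^2 + r^2 + 6*r + 9).

9*h^2 + r^2 + 6*r + 9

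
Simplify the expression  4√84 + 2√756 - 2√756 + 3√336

4√84 = 8*√21; 2√756 = 12*√21; 2√756 = 12*√21; 3√336 = 12*√21
Combine: (8 + 12 - 12 + 12)·√21 = 20*√21

20*√21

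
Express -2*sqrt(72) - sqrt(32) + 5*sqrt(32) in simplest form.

4*sqrt(2)

2*sqrt(72) = 12*sqrt(2); sqrt(32) = 4*sqrt(2); 5*sqrt(32) = 20*sqrt(2)
Combine: (-12 - 4 + 20)·sqrt(2) = 4*sqrt(2)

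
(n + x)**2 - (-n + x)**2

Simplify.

4*n*x

Binomially expand both and collect terms in x, n.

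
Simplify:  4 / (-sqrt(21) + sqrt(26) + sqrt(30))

Group as (sqrt(26) + sqrt(30)) - sqrt(21); multiply by (sqrt(26) + sqrt(30)) + sqrt(21), then rationalise the remaining surd.

(-140*sqrt(21) + 68*sqrt(30) + 100*sqrt(26) + 48*sqrt(455))/1895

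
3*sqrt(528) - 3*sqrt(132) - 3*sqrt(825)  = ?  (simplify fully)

-9*sqrt(33)

3*sqrt(528) = 12*sqrt(33); 3*sqrt(132) = 6*sqrt(33); 3*sqrt(825) = 15*sqrt(33)
Combine: (12 - 6 - 15)·sqrt(33) = -9*sqrt(33)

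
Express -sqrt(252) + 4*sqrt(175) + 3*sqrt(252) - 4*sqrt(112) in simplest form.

16*sqrt(7)

sqrt(252) = 6*sqrt(7); 4*sqrt(175) = 20*sqrt(7); 3*sqrt(252) = 18*sqrt(7); 4*sqrt(112) = 16*sqrt(7)
Combine: (-6 + 20 + 18 - 16)·sqrt(7) = 16*sqrt(7)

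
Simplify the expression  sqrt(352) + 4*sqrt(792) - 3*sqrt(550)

13*sqrt(22)

sqrt(352) = 4*sqrt(22); 4*sqrt(792) = 24*sqrt(22); 3*sqrt(550) = 15*sqrt(22)
Combine: (4 + 24 - 15)·sqrt(22) = 13*sqrt(22)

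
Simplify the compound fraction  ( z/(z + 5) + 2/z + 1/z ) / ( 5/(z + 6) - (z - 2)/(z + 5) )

(-z^3 - 9*z^2 - 33*z - 90)/(z^3 - z^2 - 37*z)

Numerator: z/(z + 5) + 2/z + 1/z = (z^2 + 3*z + 15)/(z^2 + 5*z)
Denominator: 5/(z + 6) - (z - 2)/(z + 5) = (-z^2 + z + 37)/(z^2 + 11*z + 30)
Divide: ((z^2 + 3*z + 15)/(z^2 + 5*z)) · ((z^2 + 11*z + 30)/(-z^2 + z + 37)) = (-z^3 - 9*z^2 - 33*z - 90)/(z^3 - z^2 - 37*z)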